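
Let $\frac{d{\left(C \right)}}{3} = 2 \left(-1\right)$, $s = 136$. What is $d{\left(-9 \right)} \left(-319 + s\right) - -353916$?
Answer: $355014$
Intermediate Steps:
$d{\left(C \right)} = -6$ ($d{\left(C \right)} = 3 \cdot 2 \left(-1\right) = 3 \left(-2\right) = -6$)
$d{\left(-9 \right)} \left(-319 + s\right) - -353916 = - 6 \left(-319 + 136\right) - -353916 = \left(-6\right) \left(-183\right) + 353916 = 1098 + 353916 = 355014$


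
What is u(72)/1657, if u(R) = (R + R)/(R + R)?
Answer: 1/1657 ≈ 0.00060350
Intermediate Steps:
u(R) = 1 (u(R) = (2*R)/((2*R)) = (2*R)*(1/(2*R)) = 1)
u(72)/1657 = 1/1657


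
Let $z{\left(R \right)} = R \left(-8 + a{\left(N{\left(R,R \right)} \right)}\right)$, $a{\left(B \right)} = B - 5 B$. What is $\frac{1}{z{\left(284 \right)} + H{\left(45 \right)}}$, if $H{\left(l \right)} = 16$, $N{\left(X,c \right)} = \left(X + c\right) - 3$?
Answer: $- \frac{1}{644096} \approx -1.5526 \cdot 10^{-6}$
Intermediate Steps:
$N{\left(X,c \right)} = -3 + X + c$
$a{\left(B \right)} = - 4 B$
$z{\left(R \right)} = R \left(4 - 8 R\right)$ ($z{\left(R \right)} = R \left(-8 - 4 \left(-3 + R + R\right)\right) = R \left(-8 - 4 \left(-3 + 2 R\right)\right) = R \left(-8 - \left(-12 + 8 R\right)\right) = R \left(4 - 8 R\right)$)
$\frac{1}{z{\left(284 \right)} + H{\left(45 \right)}} = \frac{1}{4 \cdot 284 \left(1 - 568\right) + 16} = \frac{1}{4 \cdot 284 \left(-567\right) + 16} = \frac{1}{-644112 + 16} = \frac{1}{-644096} = - \frac{1}{644096}$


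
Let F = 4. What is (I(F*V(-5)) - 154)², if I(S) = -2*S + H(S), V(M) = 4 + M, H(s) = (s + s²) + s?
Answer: 19044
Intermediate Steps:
H(s) = s² + 2*s
I(S) = -2*S + S*(2 + S)
(I(F*V(-5)) - 154)² = ((4*(4 - 5))² - 154)² = ((4*(-1))² - 154)² = ((-4)² - 154)² = (16 - 154)² = (-138)² = 19044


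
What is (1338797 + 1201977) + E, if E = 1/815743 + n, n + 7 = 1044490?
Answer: 2924648300952/815743 ≈ 3.5853e+6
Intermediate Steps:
n = 1044483 (n = -7 + 1044490 = 1044483)
E = 852029695870/815743 (E = 1/815743 + 1044483 = 852029695870/815743 ≈ 1.0445e+6)
(1338797 + 1201977) + E = (1338797 + 1201977) + 852029695870/815743 = 2540774 + 852029695870/815743 = 2924648300952/815743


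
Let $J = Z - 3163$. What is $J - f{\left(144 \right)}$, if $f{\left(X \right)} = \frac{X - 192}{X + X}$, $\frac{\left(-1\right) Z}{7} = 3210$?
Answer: $- \frac{153797}{6} \approx -25633.0$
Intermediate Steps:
$Z = -22470$ ($Z = \left(-7\right) 3210 = -22470$)
$f{\left(X \right)} = \frac{-192 + X}{2 X}$
$J = -25633$ ($J = -22470 - 3163 = -25633$)
$J - f{\left(144 \right)} = -25633 - \frac{-192 + 144}{2 \cdot 144} = -25633 - \frac{1}{2} \cdot \frac{1}{144} \left(-48\right) = -25633 - - \frac{1}{6} = -25633 + \frac{1}{6} = - \frac{153797}{6}$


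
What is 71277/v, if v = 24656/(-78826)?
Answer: -122140887/536 ≈ -2.2787e+5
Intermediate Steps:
v = -12328/39413 (v = 24656*(-1/78826) = -12328/39413 ≈ -0.31279)
71277/v = 71277/(-12328/39413) = 71277*(-39413/12328) = -122140887/536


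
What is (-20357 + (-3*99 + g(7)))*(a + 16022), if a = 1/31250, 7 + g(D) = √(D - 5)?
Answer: -10344704458161/31250 + 500687501*√2/31250 ≈ -3.3101e+8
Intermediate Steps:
g(D) = -7 + √(-5 + D) (g(D) = -7 + √(D - 5) = -7 + √(-5 + D))
a = 1/31250 ≈ 3.2000e-5
(-20357 + (-3*99 + g(7)))*(a + 16022) = (-20357 + (-3*99 + (-7 + √(-5 + 7))))*(1/31250 + 16022) = (-20357 + (-297 + (-7 + √2)))*(500687501/31250) = (-20357 + (-304 + √2))*(500687501/31250) = (-20661 + √2)*(500687501/31250) = -10344704458161/31250 + 500687501*√2/31250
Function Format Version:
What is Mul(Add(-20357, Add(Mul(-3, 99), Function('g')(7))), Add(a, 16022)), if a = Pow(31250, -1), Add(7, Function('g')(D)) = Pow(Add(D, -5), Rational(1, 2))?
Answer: Add(Rational(-10344704458161, 31250), Mul(Rational(500687501, 31250), Pow(2, Rational(1, 2)))) ≈ -3.3101e+8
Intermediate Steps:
Function('g')(D) = Add(-7, Pow(Add(-5, D), Rational(1, 2))) (Function('g')(D) = Add(-7, Pow(Add(D, -5), Rational(1, 2))) = Add(-7, Pow(Add(-5, D), Rational(1, 2))))
a = Rational(1, 31250) ≈ 3.2000e-5
Mul(Add(-20357, Add(Mul(-3, 99), Function('g')(7))), Add(a, 16022)) = Mul(Add(-20357, Add(Mul(-3, 99), Add(-7, Pow(Add(-5, 7), Rational(1, 2))))), Add(Rational(1, 31250), 16022)) = Mul(Add(-20357, Add(-297, Add(-7, Pow(2, Rational(1, 2))))), Rational(500687501, 31250)) = Mul(Add(-20357, Add(-304, Pow(2, Rational(1, 2)))), Rational(500687501, 31250)) = Mul(Add(-20661, Pow(2, Rational(1, 2))), Rational(500687501, 31250)) = Add(Rational(-10344704458161, 31250), Mul(Rational(500687501, 31250), Pow(2, Rational(1, 2))))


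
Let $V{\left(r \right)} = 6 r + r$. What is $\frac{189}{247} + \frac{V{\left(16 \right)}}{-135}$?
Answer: $- \frac{2149}{33345} \approx -0.064447$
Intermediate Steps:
$V{\left(r \right)} = 7 r$
$\frac{189}{247} + \frac{V{\left(16 \right)}}{-135} = \frac{189}{247} + \frac{7 \cdot 16}{-135} = 189 \cdot \frac{1}{247} + 112 \left(- \frac{1}{135}\right) = \frac{189}{247} - \frac{112}{135} = - \frac{2149}{33345}$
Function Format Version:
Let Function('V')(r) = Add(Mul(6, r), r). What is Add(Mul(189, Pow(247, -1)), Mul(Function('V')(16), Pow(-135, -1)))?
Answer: Rational(-2149, 33345) ≈ -0.064447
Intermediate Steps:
Function('V')(r) = Mul(7, r)
Add(Mul(189, Pow(247, -1)), Mul(Function('V')(16), Pow(-135, -1))) = Add(Mul(189, Pow(247, -1)), Mul(Mul(7, 16), Pow(-135, -1))) = Add(Mul(189, Rational(1, 247)), Mul(112, Rational(-1, 135))) = Add(Rational(189, 247), Rational(-112, 135)) = Rational(-2149, 33345)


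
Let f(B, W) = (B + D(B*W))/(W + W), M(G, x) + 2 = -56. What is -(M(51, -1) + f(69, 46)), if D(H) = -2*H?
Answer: 505/4 ≈ 126.25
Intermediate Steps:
M(G, x) = -58 (M(G, x) = -2 - 56 = -58)
f(B, W) = (B - 2*B*W)/(2*W) (f(B, W) = (B - 2*B*W)/(W + W) = (B - 2*B*W)/((2*W)) = (B - 2*B*W)*(1/(2*W)) = (B - 2*B*W)/(2*W))
-(M(51, -1) + f(69, 46)) = -(-58 + (-1*69 + (½)*69/46)) = -(-58 + (-69 + (½)*69*(1/46))) = -(-58 + (-69 + ¾)) = -(-58 - 273/4) = -1*(-505/4) = 505/4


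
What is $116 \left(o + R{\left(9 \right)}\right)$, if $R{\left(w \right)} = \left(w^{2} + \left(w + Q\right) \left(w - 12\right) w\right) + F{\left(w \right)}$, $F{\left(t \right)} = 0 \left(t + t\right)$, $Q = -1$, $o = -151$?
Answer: $-33176$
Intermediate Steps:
$F{\left(t \right)} = 0$ ($F{\left(t \right)} = 0 \cdot 2 t = 0$)
$R{\left(w \right)} = w^{2} + w \left(-1 + w\right) \left(-12 + w\right)$ ($R{\left(w \right)} = \left(w^{2} + \left(w - 1\right) \left(w - 12\right) w\right) + 0 = \left(w^{2} + \left(-1 + w\right) \left(-12 + w\right) w\right) + 0 = \left(w^{2} + w \left(-1 + w\right) \left(-12 + w\right)\right) + 0 = w^{2} + w \left(-1 + w\right) \left(-12 + w\right)$)
$116 \left(o + R{\left(9 \right)}\right) = 116 \left(-151 + 9 \left(12 + 9^{2} - 108\right)\right) = 116 \left(-151 + 9 \left(12 + 81 - 108\right)\right) = 116 \left(-151 + 9 \left(-15\right)\right) = 116 \left(-151 - 135\right) = 116 \left(-286\right) = -33176$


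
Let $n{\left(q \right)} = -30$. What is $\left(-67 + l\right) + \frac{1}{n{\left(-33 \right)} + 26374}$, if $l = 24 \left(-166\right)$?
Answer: $- \frac{106719543}{26344} \approx -4051.0$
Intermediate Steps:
$l = -3984$
$\left(-67 + l\right) + \frac{1}{n{\left(-33 \right)} + 26374} = \left(-67 - 3984\right) + \frac{1}{-30 + 26374} = -4051 + \frac{1}{26344} = - \frac{106719543}{26344}$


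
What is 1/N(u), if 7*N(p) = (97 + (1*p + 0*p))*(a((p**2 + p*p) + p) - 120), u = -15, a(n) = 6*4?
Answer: -7/7872 ≈ -0.00088923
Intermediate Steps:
a(n) = 24
N(p) = -9312/7 - 96*p/7 (N(p) = ((97 + (1*p + 0*p))*(24 - 120))/7 = ((97 + (p + 0))*(-96))/7 = ((97 + p)*(-96))/7 = (-9312 - 96*p)/7 = -9312/7 - 96*p/7)
1/N(u) = 1/(-9312/7 - 96/7*(-15)) = 1/(-9312/7 + 1440/7) = 1/(-7872/7) = -7/7872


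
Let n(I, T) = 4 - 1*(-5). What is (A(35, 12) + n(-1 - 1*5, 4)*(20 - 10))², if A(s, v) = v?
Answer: 10404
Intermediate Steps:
n(I, T) = 9 (n(I, T) = 4 + 5 = 9)
(A(35, 12) + n(-1 - 1*5, 4)*(20 - 10))² = (12 + 9*(20 - 10))² = (12 + 9*10)² = (12 + 90)² = 102² = 10404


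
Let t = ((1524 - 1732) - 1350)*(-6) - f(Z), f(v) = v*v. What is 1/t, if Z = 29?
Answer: 1/8507 ≈ 0.00011755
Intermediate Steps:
f(v) = v**2
t = 8507 (t = ((1524 - 1732) - 1350)*(-6) - 1*29**2 = (-208 - 1350)*(-6) - 1*841 = -1558*(-6) - 841 = 9348 - 841 = 8507)
1/t = 1/8507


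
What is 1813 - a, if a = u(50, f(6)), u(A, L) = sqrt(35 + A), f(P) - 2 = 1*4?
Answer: 1813 - sqrt(85) ≈ 1803.8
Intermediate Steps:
f(P) = 6 (f(P) = 2 + 1*4 = 2 + 4 = 6)
a = sqrt(85) (a = sqrt(35 + 50) = sqrt(85) ≈ 9.2195)
1813 - a = 1813 - sqrt(85)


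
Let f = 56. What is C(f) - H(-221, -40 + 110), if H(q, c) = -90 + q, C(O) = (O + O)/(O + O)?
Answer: 312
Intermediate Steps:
C(O) = 1 (C(O) = (2*O)/((2*O)) = (2*O)*(1/(2*O)) = 1)
C(f) - H(-221, -40 + 110) = 1 - (-90 - 221) = 1 - 1*(-311) = 1 + 311 = 312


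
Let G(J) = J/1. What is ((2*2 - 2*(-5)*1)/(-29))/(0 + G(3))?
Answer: -14/87 ≈ -0.16092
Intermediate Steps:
G(J) = J (G(J) = J*1 = J)
((2*2 - 2*(-5)*1)/(-29))/(0 + G(3)) = ((2*2 - 2*(-5)*1)/(-29))/(0 + 3) = -(4 + 10*1)/29/3 = -(4 + 10)/29*(⅓) = -1/29*14*(⅓) = -14/29*⅓ = -14/87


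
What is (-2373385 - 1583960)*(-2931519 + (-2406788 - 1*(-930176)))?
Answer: 17444495172195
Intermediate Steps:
(-2373385 - 1583960)*(-2931519 + (-2406788 - 1*(-930176))) = -3957345*(-2931519 + (-2406788 + 930176)) = -3957345*(-2931519 - 1476612) = -3957345*(-4408131) = 17444495172195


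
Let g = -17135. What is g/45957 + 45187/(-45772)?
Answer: -2860962179/2103543804 ≈ -1.3601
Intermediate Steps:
g/45957 + 45187/(-45772) = -17135/45957 + 45187/(-45772) = -17135*1/45957 + 45187*(-1/45772) = -17135/45957 - 45187/45772 = -2860962179/2103543804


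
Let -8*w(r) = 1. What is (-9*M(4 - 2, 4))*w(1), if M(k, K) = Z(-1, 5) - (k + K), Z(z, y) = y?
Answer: -9/8 ≈ -1.1250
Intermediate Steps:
w(r) = -⅛ (w(r) = -⅛*1 = -⅛)
M(k, K) = 5 - K - k (M(k, K) = 5 - (k + K) = 5 - (K + k) = 5 + (-K - k) = 5 - K - k)
(-9*M(4 - 2, 4))*w(1) = -9*(5 - 1*4 - (4 - 2))*(-⅛) = -9*(5 - 4 - 1*2)*(-⅛) = -9*(5 - 4 - 2)*(-⅛) = -9*(-1)*(-⅛) = 9*(-⅛) = -9/8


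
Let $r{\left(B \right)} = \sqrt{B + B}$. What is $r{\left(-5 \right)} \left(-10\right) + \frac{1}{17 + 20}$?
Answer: $\frac{1}{37} - 10 i \sqrt{10} \approx 0.027027 - 31.623 i$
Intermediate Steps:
$r{\left(B \right)} = \sqrt{2} \sqrt{B}$ ($r{\left(B \right)} = \sqrt{2 B} = \sqrt{2} \sqrt{B}$)
$r{\left(-5 \right)} \left(-10\right) + \frac{1}{17 + 20} = \sqrt{2} \sqrt{-5} \left(-10\right) + \frac{1}{17 + 20} = \sqrt{2} i \sqrt{5} \left(-10\right) + \frac{1}{37} = i \sqrt{10} \left(-10\right) + \frac{1}{37} = - 10 i \sqrt{10} + \frac{1}{37} = \frac{1}{37} - 10 i \sqrt{10}$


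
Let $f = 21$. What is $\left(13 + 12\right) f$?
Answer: $525$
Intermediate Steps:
$\left(13 + 12\right) f = \left(13 + 12\right) 21 = 25 \cdot 21 = 525$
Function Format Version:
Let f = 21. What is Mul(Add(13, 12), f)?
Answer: 525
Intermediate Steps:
Mul(Add(13, 12), f) = Mul(Add(13, 12), 21) = Mul(25, 21) = 525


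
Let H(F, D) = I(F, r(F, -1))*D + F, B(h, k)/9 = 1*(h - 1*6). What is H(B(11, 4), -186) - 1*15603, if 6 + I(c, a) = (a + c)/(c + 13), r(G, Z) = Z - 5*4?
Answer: -421050/29 ≈ -14519.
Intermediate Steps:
r(G, Z) = -20 + Z (r(G, Z) = Z - 20 = -20 + Z)
B(h, k) = -54 + 9*h (B(h, k) = 9*(1*(h - 1*6)) = 9*(1*(h - 6)) = 9*(1*(-6 + h)) = 9*(-6 + h) = -54 + 9*h)
I(c, a) = -6 + (a + c)/(13 + c) (I(c, a) = -6 + (a + c)/(c + 13) = -6 + (a + c)/(13 + c))
H(F, D) = F + D*(-99 - 5*F)/(13 + F) (H(F, D) = ((-78 + (-20 - 1) - 5*F)/(13 + F))*D + F = ((-78 - 21 - 5*F)/(13 + F))*D + F = ((-99 - 5*F)/(13 + F))*D + F = D*(-99 - 5*F)/(13 + F) + F = F + D*(-99 - 5*F)/(13 + F))
H(B(11, 4), -186) - 1*15603 = ((-54 + 9*11)*(13 + (-54 + 9*11)) - 1*(-186)*(99 + 5*(-54 + 9*11)))/(13 + (-54 + 9*11)) - 1*15603 = ((-54 + 99)*(13 + (-54 + 99)) - 1*(-186)*(99 + 5*(-54 + 99)))/(13 + (-54 + 99)) - 15603 = (45*(13 + 45) - 1*(-186)*(99 + 5*45))/(13 + 45) - 15603 = (45*58 - 1*(-186)*(99 + 225))/58 - 15603 = (2610 - 1*(-186)*324)/58 - 15603 = (2610 + 60264)/58 - 15603 = (1/58)*62874 - 15603 = 31437/29 - 15603 = -421050/29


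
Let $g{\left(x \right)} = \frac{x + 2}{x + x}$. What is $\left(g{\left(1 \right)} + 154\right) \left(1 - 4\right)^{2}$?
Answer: $\frac{2799}{2} \approx 1399.5$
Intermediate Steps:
$g{\left(x \right)} = \frac{2 + x}{2 x}$
$\left(g{\left(1 \right)} + 154\right) \left(1 - 4\right)^{2} = \left(\frac{2 + 1}{2 \cdot 1} + 154\right) \left(1 - 4\right)^{2} = \left(\frac{1}{2} \cdot 1 \cdot 3 + 154\right) \left(-3\right)^{2} = \left(\frac{3}{2} + 154\right) 9 = \frac{311}{2} \cdot 9 = \frac{2799}{2}$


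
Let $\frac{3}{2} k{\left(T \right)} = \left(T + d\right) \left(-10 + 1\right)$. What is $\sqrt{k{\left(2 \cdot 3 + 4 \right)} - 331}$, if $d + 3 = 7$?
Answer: $i \sqrt{415} \approx 20.372 i$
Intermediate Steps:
$d = 4$ ($d = -3 + 7 = 4$)
$k{\left(T \right)} = -24 - 6 T$ ($k{\left(T \right)} = \frac{2 \left(T + 4\right) \left(-10 + 1\right)}{3} = \frac{2 \left(4 + T\right) \left(-9\right)}{3} = \frac{2 \left(-36 - 9 T\right)}{3} = -24 - 6 T$)
$\sqrt{k{\left(2 \cdot 3 + 4 \right)} - 331} = \sqrt{\left(-24 - 6 \left(2 \cdot 3 + 4\right)\right) - 331} = \sqrt{\left(-24 - 6 \left(6 + 4\right)\right) - 331} = \sqrt{\left(-24 - 60\right) - 331} = \sqrt{-84 - 331} = \sqrt{-415} = i \sqrt{415}$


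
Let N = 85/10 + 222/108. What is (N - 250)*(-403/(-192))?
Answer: -868465/1728 ≈ -502.58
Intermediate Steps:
N = 95/9 (N = 85*(1/10) + 222*(1/108) = 17/2 + 37/18 = 95/9 ≈ 10.556)
(N - 250)*(-403/(-192)) = (95/9 - 250)*(-403/(-192)) = -(-868465)*(-1)/(9*192) = -2155/9*403/192 = -868465/1728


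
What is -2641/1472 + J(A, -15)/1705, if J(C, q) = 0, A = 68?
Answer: -2641/1472 ≈ -1.7942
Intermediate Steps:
-2641/1472 + J(A, -15)/1705 = -2641/1472 + 0/1705 = -2641*1/1472 + 0*(1/1705) = -2641/1472 + 0 = -2641/1472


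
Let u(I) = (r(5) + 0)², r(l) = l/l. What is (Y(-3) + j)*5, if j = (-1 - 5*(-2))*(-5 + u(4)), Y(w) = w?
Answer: -195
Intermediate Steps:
r(l) = 1
u(I) = 1 (u(I) = (1 + 0)² = 1² = 1)
j = -36 (j = (-1 - 5*(-2))*(-5 + 1) = (-1 + 10)*(-4) = 9*(-4) = -36)
(Y(-3) + j)*5 = (-3 - 36)*5 = -39*5 = -195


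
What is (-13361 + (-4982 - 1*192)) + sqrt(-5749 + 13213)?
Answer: -18535 + 2*sqrt(1866) ≈ -18449.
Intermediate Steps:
(-13361 + (-4982 - 1*192)) + sqrt(-5749 + 13213) = (-13361 + (-4982 - 192)) + sqrt(7464) = (-13361 - 5174) + 2*sqrt(1866) = -18535 + 2*sqrt(1866)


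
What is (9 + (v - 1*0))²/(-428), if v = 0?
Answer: -81/428 ≈ -0.18925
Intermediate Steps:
(9 + (v - 1*0))²/(-428) = (9 + (0 - 1*0))²/(-428) = (9 + (0 + 0))²*(-1/428) = (9 + 0)²*(-1/428) = 9²*(-1/428) = 81*(-1/428) = -81/428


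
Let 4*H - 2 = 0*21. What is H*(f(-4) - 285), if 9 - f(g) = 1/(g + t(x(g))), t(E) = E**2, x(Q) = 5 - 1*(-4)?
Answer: -21253/154 ≈ -138.01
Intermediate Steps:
H = 1/2 (H = 1/2 + (0*21)/4 = 1/2 + (1/4)*0 = 1/2 + 0 = 1/2 ≈ 0.50000)
x(Q) = 9 (x(Q) = 5 + 4 = 9)
f(g) = 9 - 1/(81 + g) (f(g) = 9 - 1/(g + 9**2) = 9 - 1/(g + 81) = 9 - 1/(81 + g))
H*(f(-4) - 285) = ((728 + 9*(-4))/(81 - 4) - 285)/2 = ((728 - 36)/77 - 285)/2 = ((1/77)*692 - 285)/2 = (692/77 - 285)/2 = (1/2)*(-21253/77) = -21253/154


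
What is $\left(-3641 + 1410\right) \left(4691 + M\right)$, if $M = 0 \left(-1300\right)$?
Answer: $-10465621$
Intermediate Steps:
$M = 0$
$\left(-3641 + 1410\right) \left(4691 + M\right) = \left(-3641 + 1410\right) \left(4691 + 0\right) = \left(-2231\right) 4691 = -10465621$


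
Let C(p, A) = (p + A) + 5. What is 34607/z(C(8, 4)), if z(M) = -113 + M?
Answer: -34607/96 ≈ -360.49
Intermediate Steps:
C(p, A) = 5 + A + p (C(p, A) = (A + p) + 5 = 5 + A + p)
34607/z(C(8, 4)) = 34607/(-113 + (5 + 4 + 8)) = 34607/(-113 + 17) = 34607/(-96) = 34607*(-1/96) = -34607/96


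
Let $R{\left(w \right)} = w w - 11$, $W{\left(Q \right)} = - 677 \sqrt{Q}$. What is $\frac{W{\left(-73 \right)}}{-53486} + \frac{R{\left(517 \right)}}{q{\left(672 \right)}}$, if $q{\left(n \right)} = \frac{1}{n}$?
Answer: $179610816 + \frac{677 i \sqrt{73}}{53486} \approx 1.7961 \cdot 10^{8} + 0.10815 i$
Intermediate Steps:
$R{\left(w \right)} = -11 + w^{2}$ ($R{\left(w \right)} = w^{2} - 11 = -11 + w^{2}$)
$\frac{W{\left(-73 \right)}}{-53486} + \frac{R{\left(517 \right)}}{q{\left(672 \right)}} = \frac{\left(-677\right) \sqrt{-73}}{-53486} + \frac{-11 + 517^{2}}{\frac{1}{672}} = - 677 i \sqrt{73} \left(- \frac{1}{53486}\right) + \left(-11 + 267289\right) \frac{1}{\frac{1}{672}} = - 677 i \sqrt{73} \left(- \frac{1}{53486}\right) + 267278 \cdot 672 = \frac{677 i \sqrt{73}}{53486} + 179610816 = 179610816 + \frac{677 i \sqrt{73}}{53486}$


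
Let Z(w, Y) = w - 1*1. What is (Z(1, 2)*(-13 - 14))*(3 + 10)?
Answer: 0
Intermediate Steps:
Z(w, Y) = -1 + w (Z(w, Y) = w - 1 = -1 + w)
(Z(1, 2)*(-13 - 14))*(3 + 10) = ((-1 + 1)*(-13 - 14))*(3 + 10) = (0*(-27))*13 = 0*13 = 0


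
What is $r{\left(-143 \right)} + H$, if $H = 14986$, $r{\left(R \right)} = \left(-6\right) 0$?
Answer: $14986$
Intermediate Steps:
$r{\left(R \right)} = 0$
$r{\left(-143 \right)} + H = 0 + 14986 = 14986$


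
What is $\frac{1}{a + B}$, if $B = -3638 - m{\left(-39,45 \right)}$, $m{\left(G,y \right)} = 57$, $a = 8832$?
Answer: $\frac{1}{5137} \approx 0.00019467$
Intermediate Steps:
$B = -3695$ ($B = -3638 - 57 = -3695$)
$\frac{1}{a + B} = \frac{1}{8832 - 3695} = \frac{1}{5137}$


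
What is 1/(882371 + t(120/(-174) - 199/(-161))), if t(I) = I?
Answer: 4669/4119792750 ≈ 1.1333e-6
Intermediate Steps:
1/(882371 + t(120/(-174) - 199/(-161))) = 1/(882371 + (120/(-174) - 199/(-161))) = 1/(882371 + (120*(-1/174) - 199*(-1/161))) = 1/(882371 + (-20/29 + 199/161)) = 1/(882371 + 2551/4669) = 1/(4119792750/4669) = 4669/4119792750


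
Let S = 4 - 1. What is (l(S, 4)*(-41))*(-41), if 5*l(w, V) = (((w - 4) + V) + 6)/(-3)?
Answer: -5043/5 ≈ -1008.6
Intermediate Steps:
S = 3
l(w, V) = -2/15 - V/15 - w/15 (l(w, V) = ((((w - 4) + V) + 6)/(-3))/5 = ((((-4 + w) + V) + 6)*(-⅓))/5 = (((-4 + V + w) + 6)*(-⅓))/5 = ((2 + V + w)*(-⅓))/5 = (-⅔ - V/3 - w/3)/5 = -2/15 - V/15 - w/15)
(l(S, 4)*(-41))*(-41) = ((-2/15 - 1/15*4 - 1/15*3)*(-41))*(-41) = ((-2/15 - 4/15 - ⅕)*(-41))*(-41) = -⅗*(-41)*(-41) = (123/5)*(-41) = -5043/5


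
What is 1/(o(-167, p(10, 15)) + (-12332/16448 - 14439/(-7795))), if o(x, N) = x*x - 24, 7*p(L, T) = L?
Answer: 32053040/893193300783 ≈ 3.5886e-5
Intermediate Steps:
p(L, T) = L/7
o(x, N) = -24 + x² (o(x, N) = x² - 24 = -24 + x²)
1/(o(-167, p(10, 15)) + (-12332/16448 - 14439/(-7795))) = 1/((-24 + (-167)²) + (-12332/16448 - 14439/(-7795))) = 1/((-24 + 27889) + (-12332*1/16448 - 14439*(-1/7795))) = 1/(27865 + (-3083/4112 + 14439/7795)) = 1/(27865 + 35341183/32053040) = 1/(893193300783/32053040) = 32053040/893193300783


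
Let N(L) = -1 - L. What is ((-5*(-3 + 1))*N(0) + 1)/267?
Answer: -3/89 ≈ -0.033708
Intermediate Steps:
((-5*(-3 + 1))*N(0) + 1)/267 = ((-5*(-3 + 1))*(-1 - 1*0) + 1)/267 = ((-5*(-2))*(-1 + 0) + 1)*(1/267) = (10*(-1) + 1)*(1/267) = (-10 + 1)*(1/267) = -9*1/267 = -3/89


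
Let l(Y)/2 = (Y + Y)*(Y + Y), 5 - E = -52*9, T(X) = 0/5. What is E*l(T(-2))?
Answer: 0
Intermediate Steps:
T(X) = 0 (T(X) = 0*(1/5) = 0)
E = 473 (E = 5 - (-52)*9 = 5 - 1*(-468) = 5 + 468 = 473)
l(Y) = 8*Y**2 (l(Y) = 2*((Y + Y)*(Y + Y)) = 2*((2*Y)*(2*Y)) = 2*(4*Y**2) = 8*Y**2)
E*l(T(-2)) = 473*(8*0**2) = 473*(8*0) = 473*0 = 0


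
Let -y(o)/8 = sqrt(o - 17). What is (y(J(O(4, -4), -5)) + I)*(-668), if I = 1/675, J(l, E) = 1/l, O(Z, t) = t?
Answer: -668/675 + 2672*I*sqrt(69) ≈ -0.98963 + 22195.0*I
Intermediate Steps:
y(o) = -8*sqrt(-17 + o) (y(o) = -8*sqrt(o - 17) = -8*sqrt(-17 + o))
I = 1/675 ≈ 0.0014815
(y(J(O(4, -4), -5)) + I)*(-668) = (-8*sqrt(-17 + 1/(-4)) + 1/675)*(-668) = (-8*sqrt(-17 - 1/4) + 1/675)*(-668) = (-4*I*sqrt(69) + 1/675)*(-668) = (1/675 - 4*I*sqrt(69))*(-668) = -668/675 + 2672*I*sqrt(69)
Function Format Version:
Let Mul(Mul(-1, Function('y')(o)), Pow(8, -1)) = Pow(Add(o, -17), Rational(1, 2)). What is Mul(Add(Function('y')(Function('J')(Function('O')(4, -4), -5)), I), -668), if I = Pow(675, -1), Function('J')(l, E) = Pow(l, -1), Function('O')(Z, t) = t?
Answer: Add(Rational(-668, 675), Mul(2672, I, Pow(69, Rational(1, 2)))) ≈ Add(-0.98963, Mul(22195., I))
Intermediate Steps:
Function('y')(o) = Mul(-8, Pow(Add(-17, o), Rational(1, 2))) (Function('y')(o) = Mul(-8, Pow(Add(o, -17), Rational(1, 2))) = Mul(-8, Pow(Add(-17, o), Rational(1, 2))))
I = Rational(1, 675) ≈ 0.0014815
Mul(Add(Function('y')(Function('J')(Function('O')(4, -4), -5)), I), -668) = Mul(Add(Mul(-8, Pow(Add(-17, Pow(-4, -1)), Rational(1, 2))), Rational(1, 675)), -668) = Mul(Add(Mul(-8, Pow(Add(-17, Rational(-1, 4)), Rational(1, 2))), Rational(1, 675)), -668) = Mul(Add(Mul(-8, Pow(Rational(-69, 4), Rational(1, 2))), Rational(1, 675)), -668) = Mul(Add(Mul(-8, Mul(Rational(1, 2), I, Pow(69, Rational(1, 2)))), Rational(1, 675)), -668) = Mul(Add(Mul(-4, I, Pow(69, Rational(1, 2))), Rational(1, 675)), -668) = Mul(Add(Rational(1, 675), Mul(-4, I, Pow(69, Rational(1, 2)))), -668) = Add(Rational(-668, 675), Mul(2672, I, Pow(69, Rational(1, 2))))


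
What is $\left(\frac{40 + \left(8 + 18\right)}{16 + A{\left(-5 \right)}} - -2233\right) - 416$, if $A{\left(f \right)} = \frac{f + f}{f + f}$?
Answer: $\frac{30955}{17} \approx 1820.9$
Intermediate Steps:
$A{\left(f \right)} = 1$ ($A{\left(f \right)} = \frac{2 f}{2 f} = 2 f \frac{1}{2 f} = 1$)
$\left(\frac{40 + \left(8 + 18\right)}{16 + A{\left(-5 \right)}} - -2233\right) - 416 = \left(\frac{40 + \left(8 + 18\right)}{16 + 1} - -2233\right) - 416 = \left(\frac{40 + 26}{17} + 2233\right) - 416 = \left(66 \cdot \frac{1}{17} + 2233\right) - 416 = \left(\frac{66}{17} + 2233\right) - 416 = \frac{38027}{17} - 416 = \frac{30955}{17}$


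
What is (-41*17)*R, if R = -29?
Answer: 20213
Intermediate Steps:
(-41*17)*R = -41*17*(-29) = -697*(-29) = 20213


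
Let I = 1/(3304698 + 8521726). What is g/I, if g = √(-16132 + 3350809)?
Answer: 11826424*√3334677 ≈ 2.1596e+10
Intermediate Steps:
g = √3334677 ≈ 1826.1
I = 1/11826424 ≈ 8.4556e-8
g/I = √3334677/(1/11826424) = √3334677*11826424 = 11826424*√3334677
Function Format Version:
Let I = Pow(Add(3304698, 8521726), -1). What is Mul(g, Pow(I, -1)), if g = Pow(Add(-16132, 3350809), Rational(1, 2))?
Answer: Mul(11826424, Pow(3334677, Rational(1, 2))) ≈ 2.1596e+10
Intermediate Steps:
g = Pow(3334677, Rational(1, 2)) ≈ 1826.1
I = Rational(1, 11826424) (I = Pow(11826424, -1) = Rational(1, 11826424) ≈ 8.4556e-8)
Mul(g, Pow(I, -1)) = Mul(Pow(3334677, Rational(1, 2)), Pow(Rational(1, 11826424), -1)) = Mul(Pow(3334677, Rational(1, 2)), 11826424) = Mul(11826424, Pow(3334677, Rational(1, 2)))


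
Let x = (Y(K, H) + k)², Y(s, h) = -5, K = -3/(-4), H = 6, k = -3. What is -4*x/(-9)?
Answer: 256/9 ≈ 28.444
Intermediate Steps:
K = ¾ (K = -3*(-¼) = ¾ ≈ 0.75000)
x = 64 (x = (-5 - 3)² = (-8)² = 64)
-4*x/(-9) = -4*64/(-9) = -256*(-⅑) = 256/9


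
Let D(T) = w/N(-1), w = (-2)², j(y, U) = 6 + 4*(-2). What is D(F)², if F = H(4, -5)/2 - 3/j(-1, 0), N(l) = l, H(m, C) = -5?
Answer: 16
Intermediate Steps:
j(y, U) = -2 (j(y, U) = 6 - 8 = -2)
w = 4
F = -1 (F = -5/2 - 3/(-2) = -5*½ - 3*(-½) = -5/2 + 3/2 = -1)
D(T) = -4 (D(T) = 4/(-1) = 4*(-1) = -4)
D(F)² = (-4)² = 16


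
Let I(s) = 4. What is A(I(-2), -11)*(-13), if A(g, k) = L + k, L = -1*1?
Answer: 156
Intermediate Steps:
L = -1
A(g, k) = -1 + k
A(I(-2), -11)*(-13) = (-1 - 11)*(-13) = -12*(-13) = 156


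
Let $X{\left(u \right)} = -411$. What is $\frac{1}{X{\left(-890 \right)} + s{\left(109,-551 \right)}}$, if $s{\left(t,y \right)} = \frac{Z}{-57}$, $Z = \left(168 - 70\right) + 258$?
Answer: $- \frac{57}{23783} \approx -0.0023967$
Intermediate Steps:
$Z = 356$ ($Z = 98 + 258 = 356$)
$s{\left(t,y \right)} = - \frac{356}{57}$ ($s{\left(t,y \right)} = \frac{356}{-57} = 356 \left(- \frac{1}{57}\right) = - \frac{356}{57}$)
$\frac{1}{X{\left(-890 \right)} + s{\left(109,-551 \right)}} = \frac{1}{-411 - \frac{356}{57}} = \frac{1}{- \frac{23783}{57}} = - \frac{57}{23783}$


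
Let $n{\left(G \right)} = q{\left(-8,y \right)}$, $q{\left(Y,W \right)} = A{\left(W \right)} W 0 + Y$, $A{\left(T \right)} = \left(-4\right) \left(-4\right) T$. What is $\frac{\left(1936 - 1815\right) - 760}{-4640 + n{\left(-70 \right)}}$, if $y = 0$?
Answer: $\frac{639}{4648} \approx 0.13748$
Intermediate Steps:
$A{\left(T \right)} = 16 T$
$q{\left(Y,W \right)} = Y$ ($q{\left(Y,W \right)} = 16 W W 0 + Y = 16 W^{2} \cdot 0 + Y = 0 + Y = Y$)
$n{\left(G \right)} = -8$
$\frac{\left(1936 - 1815\right) - 760}{-4640 + n{\left(-70 \right)}} = \frac{\left(1936 - 1815\right) - 760}{-4640 - 8} = \frac{121 - 760}{-4648} = \left(-639\right) \left(- \frac{1}{4648}\right) = \frac{639}{4648}$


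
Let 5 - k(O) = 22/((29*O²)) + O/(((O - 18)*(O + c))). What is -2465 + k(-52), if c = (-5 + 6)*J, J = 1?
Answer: -172165249027/69986280 ≈ -2460.0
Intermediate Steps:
c = 1 (c = (-5 + 6)*1 = 1*1 = 1)
k(O) = 5 - 22/(29*O²) - O/((1 + O)*(-18 + O)) (k(O) = 5 - (22/((29*O²)) + O/(((O - 18)*(O + 1)))) = 5 - (22*(1/(29*O²)) + O/(((-18 + O)*(1 + O)))) = 5 - (22/(29*O²) + O/(((1 + O)*(-18 + O)))) = 5 - (22/(29*O²) + O*(1/((1 + O)*(-18 + O)))) = 5 - (22/(29*O²) + O/((1 + O)*(-18 + O))) = 5 + (-22/(29*O²) - O/((1 + O)*(-18 + O))) = 5 - 22/(29*O²) - O/((1 + O)*(-18 + O)))
-2465 + k(-52) = -2465 + (1/29)*(396 - 2632*(-52)² - 2494*(-52)³ + 145*(-52)⁴ + 374*(-52))/((-52)²*(-18 + (-52)² - 17*(-52))) = -2465 + (1/29)*(1/2704)*(396 - 2632*2704 - 2494*(-140608) + 145*7311616 - 19448)/(-18 + 2704 + 884) = -2465 + (1/29)*(1/2704)*(396 - 7116928 + 350676352 + 1060184320 - 19448)/3570 = -2465 + (1/29)*(1/2704)*(1/3570)*1403724692 = -2465 + 350931173/69986280 = -172165249027/69986280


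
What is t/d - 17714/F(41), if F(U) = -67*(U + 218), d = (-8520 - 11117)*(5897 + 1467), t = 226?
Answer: 26138389163/25605744698 ≈ 1.0208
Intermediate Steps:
d = -144606868 (d = -19637*7364 = -144606868)
F(U) = -14606 - 67*U (F(U) = -67*(218 + U) = -14606 - 67*U)
t/d - 17714/F(41) = 226/(-144606868) - 17714/(-14606 - 67*41) = 226*(-1/144606868) - 17714/(-14606 - 2747) = -113/72303434 - 17714/(-17353) = -113/72303434 - 17714*(-1/17353) = -113/72303434 + 17714/17353 = 26138389163/25605744698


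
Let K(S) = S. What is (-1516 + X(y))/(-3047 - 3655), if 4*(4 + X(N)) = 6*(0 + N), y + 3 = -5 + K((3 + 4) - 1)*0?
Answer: 766/3351 ≈ 0.22859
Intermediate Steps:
y = -8 (y = -3 + (-5 + ((3 + 4) - 1)*0) = -3 + (-5 + (7 - 1)*0) = -3 + (-5 + 6*0) = -3 + (-5 + 0) = -3 - 5 = -8)
X(N) = -4 + 3*N/2 (X(N) = -4 + (6*(0 + N))/4 = -4 + (6*N)/4 = -4 + 3*N/2)
(-1516 + X(y))/(-3047 - 3655) = (-1516 + (-4 + (3/2)*(-8)))/(-3047 - 3655) = (-1516 + (-4 - 12))/(-6702) = (-1516 - 16)*(-1/6702) = -1532*(-1/6702) = 766/3351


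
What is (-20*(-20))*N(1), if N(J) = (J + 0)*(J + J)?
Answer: 800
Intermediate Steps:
N(J) = 2*J² (N(J) = J*(2*J) = 2*J²)
(-20*(-20))*N(1) = (-20*(-20))*(2*1²) = 400*(2*1) = 400*2 = 800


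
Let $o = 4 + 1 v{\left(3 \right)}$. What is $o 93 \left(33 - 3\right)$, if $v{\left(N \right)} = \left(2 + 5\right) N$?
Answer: $69750$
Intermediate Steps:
$v{\left(N \right)} = 7 N$
$o = 25$ ($o = 4 + 1 \cdot 7 \cdot 3 = 4 + 1 \cdot 21 = 4 + 21 = 25$)
$o 93 \left(33 - 3\right) = 25 \cdot 93 \left(33 - 3\right) = 2325 \left(33 - 3\right) = 2325 \cdot 30 = 69750$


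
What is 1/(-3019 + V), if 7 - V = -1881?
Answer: -1/1131 ≈ -0.00088417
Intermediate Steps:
V = 1888 (V = 7 - 1*(-1881) = 7 + 1881 = 1888)
1/(-3019 + V) = 1/(-3019 + 1888) = 1/(-1131) = -1/1131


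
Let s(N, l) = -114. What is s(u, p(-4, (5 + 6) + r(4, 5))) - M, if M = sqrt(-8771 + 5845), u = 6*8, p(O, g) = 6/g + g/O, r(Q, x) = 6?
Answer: -114 - I*sqrt(2926) ≈ -114.0 - 54.093*I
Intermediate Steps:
u = 48
M = I*sqrt(2926) (M = sqrt(-2926) = I*sqrt(2926) ≈ 54.093*I)
s(u, p(-4, (5 + 6) + r(4, 5))) - M = -114 - I*sqrt(2926)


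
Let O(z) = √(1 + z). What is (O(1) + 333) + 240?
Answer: 573 + √2 ≈ 574.41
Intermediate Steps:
(O(1) + 333) + 240 = (√(1 + 1) + 333) + 240 = (√2 + 333) + 240 = (333 + √2) + 240 = 573 + √2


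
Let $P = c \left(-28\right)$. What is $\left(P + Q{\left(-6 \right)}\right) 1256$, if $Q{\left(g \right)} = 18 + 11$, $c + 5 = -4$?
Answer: $352936$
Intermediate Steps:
$c = -9$ ($c = -5 - 4 = -9$)
$P = 252$ ($P = \left(-9\right) \left(-28\right) = 252$)
$Q{\left(g \right)} = 29$
$\left(P + Q{\left(-6 \right)}\right) 1256 = \left(252 + 29\right) 1256 = 281 \cdot 1256 = 352936$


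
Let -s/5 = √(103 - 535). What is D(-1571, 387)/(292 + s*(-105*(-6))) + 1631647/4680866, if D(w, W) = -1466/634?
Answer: 277146104551166745/795076609113765476 - 3463425*I*√3/169856733586 ≈ 0.34858 - 3.5317e-5*I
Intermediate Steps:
D(w, W) = -733/317 (D(w, W) = -1466*1/634 = -733/317)
s = -60*I*√3 (s = -5*√(103 - 535) = -60*I*√3 ≈ -103.92*I)
D(-1571, 387)/(292 + s*(-105*(-6))) + 1631647/4680866 = -733/(317*(292 + (-60*I*√3)*(-105*(-6)))) + 1631647/4680866 = -733/(317*(292 - 60*I*√3*630)) + 1631647*(1/4680866) = -733/(317*(292 - 37800*I*√3)) + 1631647/4680866 = 1631647/4680866 - 733/(317*(292 - 37800*I*√3))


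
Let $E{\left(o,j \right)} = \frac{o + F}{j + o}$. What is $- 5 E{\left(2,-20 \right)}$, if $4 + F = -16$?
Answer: $-5$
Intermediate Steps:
$F = -20$ ($F = -4 - 16 = -20$)
$E{\left(o,j \right)} = \frac{-20 + o}{j + o}$ ($E{\left(o,j \right)} = \frac{o - 20}{j + o} = \frac{-20 + o}{j + o}$)
$- 5 E{\left(2,-20 \right)} = - 5 \frac{-20 + 2}{-20 + 2} = - 5 \frac{1}{-18} \left(-18\right) = - 5 \left(\left(- \frac{1}{18}\right) \left(-18\right)\right) = \left(-5\right) 1 = -5$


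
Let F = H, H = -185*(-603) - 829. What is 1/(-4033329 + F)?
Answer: -1/3922603 ≈ -2.5493e-7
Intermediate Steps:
H = 110726 (H = 111555 - 829 = 110726)
F = 110726
1/(-4033329 + F) = 1/(-4033329 + 110726) = 1/(-3922603) = -1/3922603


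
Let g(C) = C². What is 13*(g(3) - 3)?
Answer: 78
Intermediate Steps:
13*(g(3) - 3) = 13*(3² - 3) = 13*(9 - 3) = 13*6 = 78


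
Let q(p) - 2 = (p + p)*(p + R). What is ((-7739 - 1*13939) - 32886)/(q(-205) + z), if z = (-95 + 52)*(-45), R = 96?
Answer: -54564/46627 ≈ -1.1702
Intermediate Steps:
q(p) = 2 + 2*p*(96 + p) (q(p) = 2 + (p + p)*(p + 96) = 2 + (2*p)*(96 + p) = 2 + 2*p*(96 + p))
z = 1935 (z = -43*(-45) = 1935)
((-7739 - 1*13939) - 32886)/(q(-205) + z) = ((-7739 - 1*13939) - 32886)/((2 + 2*(-205)² + 192*(-205)) + 1935) = ((-7739 - 13939) - 32886)/((2 + 2*42025 - 39360) + 1935) = (-21678 - 32886)/((2 + 84050 - 39360) + 1935) = -54564/(44692 + 1935) = -54564/46627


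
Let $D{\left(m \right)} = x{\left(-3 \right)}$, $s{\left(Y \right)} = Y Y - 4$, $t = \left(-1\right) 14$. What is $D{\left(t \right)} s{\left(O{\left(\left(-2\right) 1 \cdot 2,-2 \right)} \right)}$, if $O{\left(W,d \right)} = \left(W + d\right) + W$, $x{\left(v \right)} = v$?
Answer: $-288$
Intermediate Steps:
$O{\left(W,d \right)} = d + 2 W$
$t = -14$
$s{\left(Y \right)} = -4 + Y^{2}$ ($s{\left(Y \right)} = Y^{2} - 4 = -4 + Y^{2}$)
$D{\left(m \right)} = -3$
$D{\left(t \right)} s{\left(O{\left(\left(-2\right) 1 \cdot 2,-2 \right)} \right)} = - 3 \left(-4 + \left(-2 + 2 \left(-2\right) 1 \cdot 2\right)^{2}\right) = - 3 \left(-4 + \left(-2 + 2 \left(\left(-2\right) 2\right)\right)^{2}\right) = - 3 \left(-4 + \left(-2 + 2 \left(-4\right)\right)^{2}\right) = - 3 \left(-4 + \left(-2 - 8\right)^{2}\right) = - 3 \left(-4 + \left(-10\right)^{2}\right) = - 3 \left(-4 + 100\right) = \left(-3\right) 96 = -288$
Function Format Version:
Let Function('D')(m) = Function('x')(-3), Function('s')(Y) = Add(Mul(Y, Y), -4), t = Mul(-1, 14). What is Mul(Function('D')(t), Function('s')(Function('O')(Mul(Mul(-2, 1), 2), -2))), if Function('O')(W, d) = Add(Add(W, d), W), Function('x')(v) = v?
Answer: -288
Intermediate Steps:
Function('O')(W, d) = Add(d, Mul(2, W))
t = -14
Function('s')(Y) = Add(-4, Pow(Y, 2)) (Function('s')(Y) = Add(Pow(Y, 2), -4) = Add(-4, Pow(Y, 2)))
Function('D')(m) = -3
Mul(Function('D')(t), Function('s')(Function('O')(Mul(Mul(-2, 1), 2), -2))) = Mul(-3, Add(-4, Pow(Add(-2, Mul(2, Mul(Mul(-2, 1), 2))), 2))) = Mul(-3, Add(-4, Pow(Add(-2, Mul(2, Mul(-2, 2))), 2))) = Mul(-3, Add(-4, Pow(Add(-2, Mul(2, -4)), 2))) = Mul(-3, Add(-4, Pow(Add(-2, -8), 2))) = Mul(-3, Add(-4, Pow(-10, 2))) = Mul(-3, Add(-4, 100)) = Mul(-3, 96) = -288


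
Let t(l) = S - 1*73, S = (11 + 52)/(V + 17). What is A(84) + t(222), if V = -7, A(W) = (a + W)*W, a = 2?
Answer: 71573/10 ≈ 7157.3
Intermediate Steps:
A(W) = W*(2 + W) (A(W) = (2 + W)*W = W*(2 + W))
S = 63/10 (S = (11 + 52)/(-7 + 17) = 63/10 ≈ 6.3000)
t(l) = -667/10 (t(l) = 63/10 - 1*73 = 63/10 - 73 = -667/10)
A(84) + t(222) = 84*(2 + 84) - 667/10 = 84*86 - 667/10 = 7224 - 667/10 = 71573/10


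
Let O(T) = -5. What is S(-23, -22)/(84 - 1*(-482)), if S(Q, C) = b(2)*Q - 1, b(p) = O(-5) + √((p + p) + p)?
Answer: 57/283 - 23*√6/566 ≈ 0.10188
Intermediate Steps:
b(p) = -5 + √3*√p (b(p) = -5 + √((p + p) + p) = -5 + √(2*p + p) = -5 + √(3*p) = -5 + √3*√p)
S(Q, C) = -1 + Q*(-5 + √6) (S(Q, C) = (-5 + √3*√2)*Q - 1 = (-5 + √6)*Q - 1 = Q*(-5 + √6) - 1 = -1 + Q*(-5 + √6))
S(-23, -22)/(84 - 1*(-482)) = (-1 - 1*(-23)*(5 - √6))/(84 - 1*(-482)) = (-1 + (115 - 23*√6))/(84 + 482) = (114 - 23*√6)/566 = (114 - 23*√6)*(1/566) = 57/283 - 23*√6/566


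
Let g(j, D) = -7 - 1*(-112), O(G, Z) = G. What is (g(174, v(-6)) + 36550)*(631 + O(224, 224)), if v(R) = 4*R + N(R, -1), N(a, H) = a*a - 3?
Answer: 31340025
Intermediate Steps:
N(a, H) = -3 + a² (N(a, H) = a² - 3 = -3 + a²)
v(R) = -3 + R² + 4*R (v(R) = 4*R + (-3 + R²) = -3 + R² + 4*R)
g(j, D) = 105 (g(j, D) = -7 + 112 = 105)
(g(174, v(-6)) + 36550)*(631 + O(224, 224)) = (105 + 36550)*(631 + 224) = 36655*855 = 31340025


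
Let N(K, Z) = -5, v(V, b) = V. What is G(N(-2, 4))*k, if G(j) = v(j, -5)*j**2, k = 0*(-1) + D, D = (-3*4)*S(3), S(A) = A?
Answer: 4500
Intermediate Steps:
D = -36 (D = -3*4*3 = -12*3 = -36)
k = -36 (k = 0*(-1) - 36 = 0 - 36 = -36)
G(j) = j**3 (G(j) = j*j**2 = j**3)
G(N(-2, 4))*k = (-5)**3*(-36) = -125*(-36) = 4500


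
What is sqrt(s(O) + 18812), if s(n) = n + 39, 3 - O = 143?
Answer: 9*sqrt(231) ≈ 136.79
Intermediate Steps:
O = -140 (O = 3 - 1*143 = 3 - 143 = -140)
s(n) = 39 + n
sqrt(s(O) + 18812) = sqrt((39 - 140) + 18812) = sqrt(-101 + 18812) = sqrt(18711) = 9*sqrt(231)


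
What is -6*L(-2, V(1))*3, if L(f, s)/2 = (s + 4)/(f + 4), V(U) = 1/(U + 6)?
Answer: -522/7 ≈ -74.571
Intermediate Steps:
V(U) = 1/(6 + U)
L(f, s) = 2*(4 + s)/(4 + f) (L(f, s) = 2*((s + 4)/(f + 4)) = 2*((4 + s)/(4 + f)) = 2*(4 + s)/(4 + f))
-6*L(-2, V(1))*3 = -12*(4 + 1/(6 + 1))/(4 - 2)*3 = -12*(4 + 1/7)/2*3 = -12*29/(2*7)*3 = -6*29/7*3 = -174/7*3 = -522/7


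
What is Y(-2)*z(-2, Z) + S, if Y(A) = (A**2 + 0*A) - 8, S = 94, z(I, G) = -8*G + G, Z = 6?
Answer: 262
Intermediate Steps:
z(I, G) = -7*G
Y(A) = -8 + A**2 (Y(A) = (A**2 + 0) - 8 = A**2 - 8 = -8 + A**2)
Y(-2)*z(-2, Z) + S = (-8 + (-2)**2)*(-7*6) + 94 = (-8 + 4)*(-42) + 94 = -4*(-42) + 94 = 168 + 94 = 262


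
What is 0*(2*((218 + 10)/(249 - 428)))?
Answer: 0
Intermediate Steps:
0*(2*((218 + 10)/(249 - 428))) = 0*(2*(228/(-179))) = 0*(2*(228*(-1/179))) = 0*(2*(-228/179)) = 0*(-456/179) = 0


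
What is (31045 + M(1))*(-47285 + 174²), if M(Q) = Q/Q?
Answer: -528061414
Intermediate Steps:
M(Q) = 1
(31045 + M(1))*(-47285 + 174²) = (31045 + 1)*(-47285 + 174²) = 31046*(-47285 + 30276) = 31046*(-17009) = -528061414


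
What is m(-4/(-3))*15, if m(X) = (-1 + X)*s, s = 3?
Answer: 15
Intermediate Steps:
m(X) = -3 + 3*X (m(X) = (-1 + X)*3 = -3 + 3*X)
m(-4/(-3))*15 = (-3 + 3*(-4/(-3)))*15 = (-3 + 3*(-4*(-⅓)))*15 = (-3 + 3*(4/3))*15 = (-3 + 4)*15 = 1*15 = 15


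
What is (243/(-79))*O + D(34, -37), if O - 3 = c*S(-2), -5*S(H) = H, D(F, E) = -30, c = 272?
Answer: -147687/395 ≈ -373.89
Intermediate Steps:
S(H) = -H/5
O = 559/5 (O = 3 + 272*(-1/5*(-2)) = 3 + 272*(2/5) = 3 + 544/5 = 559/5 ≈ 111.80)
(243/(-79))*O + D(34, -37) = (243/(-79))*(559/5) - 30 = (243*(-1/79))*(559/5) - 30 = -243/79*559/5 - 30 = -135837/395 - 30 = -147687/395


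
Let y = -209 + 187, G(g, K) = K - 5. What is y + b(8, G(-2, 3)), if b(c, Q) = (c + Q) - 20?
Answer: -36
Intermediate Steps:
G(g, K) = -5 + K
b(c, Q) = -20 + Q + c (b(c, Q) = (Q + c) - 20 = -20 + Q + c)
y = -22
y + b(8, G(-2, 3)) = -22 + (-20 + (-5 + 3) + 8) = -22 + (-20 - 2 + 8) = -22 - 14 = -36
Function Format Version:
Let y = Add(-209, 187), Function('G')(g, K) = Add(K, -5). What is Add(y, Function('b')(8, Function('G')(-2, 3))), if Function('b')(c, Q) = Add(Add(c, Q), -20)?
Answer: -36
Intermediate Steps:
Function('G')(g, K) = Add(-5, K)
Function('b')(c, Q) = Add(-20, Q, c) (Function('b')(c, Q) = Add(Add(Q, c), -20) = Add(-20, Q, c))
y = -22
Add(y, Function('b')(8, Function('G')(-2, 3))) = Add(-22, Add(-20, Add(-5, 3), 8)) = Add(-22, Add(-20, -2, 8)) = Add(-22, -14) = -36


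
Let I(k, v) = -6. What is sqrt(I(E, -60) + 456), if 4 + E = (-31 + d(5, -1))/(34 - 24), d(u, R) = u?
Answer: 15*sqrt(2) ≈ 21.213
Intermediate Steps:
E = -33/5 (E = -4 + (-31 + 5)/(34 - 24) = -4 - 26/10 = -4 - 26*1/10 = -4 - 13/5 = -33/5 ≈ -6.6000)
sqrt(I(E, -60) + 456) = sqrt(-6 + 456) = sqrt(450) = 15*sqrt(2)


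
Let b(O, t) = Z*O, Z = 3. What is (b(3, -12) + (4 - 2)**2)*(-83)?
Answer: -1079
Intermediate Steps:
b(O, t) = 3*O
(b(3, -12) + (4 - 2)**2)*(-83) = (3*3 + (4 - 2)**2)*(-83) = (9 + 2**2)*(-83) = (9 + 4)*(-83) = 13*(-83) = -1079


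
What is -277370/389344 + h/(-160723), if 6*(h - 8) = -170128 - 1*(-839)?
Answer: -50396365789/93864803568 ≈ -0.53690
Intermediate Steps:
h = -169241/6 (h = 8 + (-170128 - 1*(-839))/6 = 8 + (-170128 + 839)/6 = 8 + (⅙)*(-169289) = 8 - 169289/6 = -169241/6 ≈ -28207.)
-277370/389344 + h/(-160723) = -277370/389344 - 169241/6/(-160723) = -277370*1/389344 - 169241/6*(-1/160723) = -138685/194672 + 169241/964338 = -50396365789/93864803568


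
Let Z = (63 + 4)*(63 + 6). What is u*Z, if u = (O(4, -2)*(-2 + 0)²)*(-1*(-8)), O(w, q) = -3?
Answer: -443808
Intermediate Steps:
Z = 4623 (Z = 67*69 = 4623)
u = -96 (u = (-3*(-2 + 0)²)*(-1*(-8)) = -3*(-2)²*8 = -3*4*8 = -12*8 = -96)
u*Z = -96*4623 = -443808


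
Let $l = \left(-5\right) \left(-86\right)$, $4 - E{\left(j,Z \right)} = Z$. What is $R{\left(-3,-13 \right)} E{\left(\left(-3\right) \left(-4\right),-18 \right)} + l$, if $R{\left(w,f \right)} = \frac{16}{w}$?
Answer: $\frac{938}{3} \approx 312.67$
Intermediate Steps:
$E{\left(j,Z \right)} = 4 - Z$
$l = 430$
$R{\left(-3,-13 \right)} E{\left(\left(-3\right) \left(-4\right),-18 \right)} + l = \frac{16}{-3} \left(4 - -18\right) + 430 = 16 \left(- \frac{1}{3}\right) \left(4 + 18\right) + 430 = \left(- \frac{16}{3}\right) 22 + 430 = - \frac{352}{3} + 430 = \frac{938}{3}$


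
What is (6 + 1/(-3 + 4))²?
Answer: 49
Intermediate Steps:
(6 + 1/(-3 + 4))² = (6 + 1/1)² = (6 + 1)² = 7² = 49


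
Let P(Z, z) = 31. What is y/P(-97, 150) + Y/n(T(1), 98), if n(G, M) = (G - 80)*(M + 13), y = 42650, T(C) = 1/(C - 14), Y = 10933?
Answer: 4923844151/3582081 ≈ 1374.6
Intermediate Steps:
T(C) = 1/(-14 + C)
n(G, M) = (-80 + G)*(13 + M)
y/P(-97, 150) + Y/n(T(1), 98) = 42650/31 + 10933/(-1040 - 80*98 + 13/(-14 + 1) + 98/(-14 + 1)) = 42650*(1/31) + 10933/(-1040 - 7840 + 13/(-13) + 98/(-13)) = 42650/31 + 10933/(-1040 - 7840 + 13*(-1/13) - 1/13*98) = 42650/31 + 10933/(-1040 - 7840 - 1 - 98/13) = 42650/31 + 10933/(-115551/13) = 42650/31 + 10933*(-13/115551) = 42650/31 - 142129/115551 = 4923844151/3582081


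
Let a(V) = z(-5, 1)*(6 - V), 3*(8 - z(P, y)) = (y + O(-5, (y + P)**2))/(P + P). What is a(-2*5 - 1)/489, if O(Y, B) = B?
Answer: 4369/14670 ≈ 0.29782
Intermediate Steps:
z(P, y) = 8 - (y + (P + y)**2)/(6*P) (z(P, y) = 8 - (y + (y + P)**2)/(3*(P + P)) = 8 - (y + (P + y)**2)/(3*(2*P)) = 8 - (y + (P + y)**2)*1/(2*P)/3 = 8 - (y + (P + y)**2)/(6*P))
a(V) = 257/5 - 257*V/30 (a(V) = ((1/6)*(-1*1 - (-5 + 1)**2 + 48*(-5))/(-5))*(6 - V) = ((1/6)*(-1/5)*(-1 - 1*(-4)**2 - 240))*(6 - V) = ((1/6)*(-1/5)*(-1 - 1*16 - 240))*(6 - V) = ((1/6)*(-1/5)*(-1 - 16 - 240))*(6 - V) = ((1/6)*(-1/5)*(-257))*(6 - V) = 257*(6 - V)/30 = 257/5 - 257*V/30)
a(-2*5 - 1)/489 = (257/5 - 257*(-2*5 - 1)/30)/489 = (257/5 - 257*(-10 - 1)/30)*(1/489) = (257/5 - 257/30*(-11))*(1/489) = (257/5 + 2827/30)*(1/489) = (4369/30)*(1/489) = 4369/14670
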